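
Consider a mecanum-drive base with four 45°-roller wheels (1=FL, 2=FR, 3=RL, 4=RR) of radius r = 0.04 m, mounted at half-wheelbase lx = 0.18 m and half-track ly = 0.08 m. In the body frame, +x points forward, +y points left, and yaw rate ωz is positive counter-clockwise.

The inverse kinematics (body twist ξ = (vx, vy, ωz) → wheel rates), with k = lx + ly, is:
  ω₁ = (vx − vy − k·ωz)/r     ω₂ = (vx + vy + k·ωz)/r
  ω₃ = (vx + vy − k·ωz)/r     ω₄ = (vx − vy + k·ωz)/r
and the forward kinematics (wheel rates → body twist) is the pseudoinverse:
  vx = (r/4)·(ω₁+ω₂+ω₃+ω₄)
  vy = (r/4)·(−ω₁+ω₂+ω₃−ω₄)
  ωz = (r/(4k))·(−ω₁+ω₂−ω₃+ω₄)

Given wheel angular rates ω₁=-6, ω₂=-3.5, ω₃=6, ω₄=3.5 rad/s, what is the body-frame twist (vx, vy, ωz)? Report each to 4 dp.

(0.0000, 0.0500, 0.0000)

k = lx + ly = 0.18 + 0.08 = 0.2600
ω₁+ω₂+ω₃+ω₄ = 0.0000  →  vx = (0.04/4)·0.0000 = 0.0000
−ω₁+ω₂+ω₃−ω₄ = 5.0000  →  vy = (0.04/4)·5.0000 = 0.0500
−ω₁+ω₂−ω₃+ω₄ = 0.0000  →  ωz = (0.04/1.0400)·0.0000 = 0.0000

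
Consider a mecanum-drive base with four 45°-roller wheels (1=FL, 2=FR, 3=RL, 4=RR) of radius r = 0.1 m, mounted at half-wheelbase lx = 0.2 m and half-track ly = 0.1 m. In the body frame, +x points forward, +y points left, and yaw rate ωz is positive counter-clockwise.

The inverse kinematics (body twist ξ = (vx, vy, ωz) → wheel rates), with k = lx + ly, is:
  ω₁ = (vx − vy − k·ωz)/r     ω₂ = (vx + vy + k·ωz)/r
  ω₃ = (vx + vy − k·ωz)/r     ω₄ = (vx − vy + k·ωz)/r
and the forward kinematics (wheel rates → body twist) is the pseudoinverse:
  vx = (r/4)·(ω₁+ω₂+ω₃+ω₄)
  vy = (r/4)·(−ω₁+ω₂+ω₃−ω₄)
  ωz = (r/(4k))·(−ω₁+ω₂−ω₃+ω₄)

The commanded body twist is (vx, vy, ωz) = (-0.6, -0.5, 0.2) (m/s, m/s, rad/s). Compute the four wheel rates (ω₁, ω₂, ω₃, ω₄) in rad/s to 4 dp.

k = lx + ly = 0.2 + 0.1 = 0.3000;  k·ωz = 0.3000·0.2 = 0.0600
ω₁ (FL) = (vx − vy − k·ωz)/r = -0.1600/0.1 = -1.6000
ω₂ (FR) = (vx + vy + k·ωz)/r = -1.0400/0.1 = -10.4000
ω₃ (RL) = (vx + vy − k·ωz)/r = -1.1600/0.1 = -11.6000
ω₄ (RR) = (vx − vy + k·ωz)/r = -0.0400/0.1 = -0.4000

(-1.6000, -10.4000, -11.6000, -0.4000)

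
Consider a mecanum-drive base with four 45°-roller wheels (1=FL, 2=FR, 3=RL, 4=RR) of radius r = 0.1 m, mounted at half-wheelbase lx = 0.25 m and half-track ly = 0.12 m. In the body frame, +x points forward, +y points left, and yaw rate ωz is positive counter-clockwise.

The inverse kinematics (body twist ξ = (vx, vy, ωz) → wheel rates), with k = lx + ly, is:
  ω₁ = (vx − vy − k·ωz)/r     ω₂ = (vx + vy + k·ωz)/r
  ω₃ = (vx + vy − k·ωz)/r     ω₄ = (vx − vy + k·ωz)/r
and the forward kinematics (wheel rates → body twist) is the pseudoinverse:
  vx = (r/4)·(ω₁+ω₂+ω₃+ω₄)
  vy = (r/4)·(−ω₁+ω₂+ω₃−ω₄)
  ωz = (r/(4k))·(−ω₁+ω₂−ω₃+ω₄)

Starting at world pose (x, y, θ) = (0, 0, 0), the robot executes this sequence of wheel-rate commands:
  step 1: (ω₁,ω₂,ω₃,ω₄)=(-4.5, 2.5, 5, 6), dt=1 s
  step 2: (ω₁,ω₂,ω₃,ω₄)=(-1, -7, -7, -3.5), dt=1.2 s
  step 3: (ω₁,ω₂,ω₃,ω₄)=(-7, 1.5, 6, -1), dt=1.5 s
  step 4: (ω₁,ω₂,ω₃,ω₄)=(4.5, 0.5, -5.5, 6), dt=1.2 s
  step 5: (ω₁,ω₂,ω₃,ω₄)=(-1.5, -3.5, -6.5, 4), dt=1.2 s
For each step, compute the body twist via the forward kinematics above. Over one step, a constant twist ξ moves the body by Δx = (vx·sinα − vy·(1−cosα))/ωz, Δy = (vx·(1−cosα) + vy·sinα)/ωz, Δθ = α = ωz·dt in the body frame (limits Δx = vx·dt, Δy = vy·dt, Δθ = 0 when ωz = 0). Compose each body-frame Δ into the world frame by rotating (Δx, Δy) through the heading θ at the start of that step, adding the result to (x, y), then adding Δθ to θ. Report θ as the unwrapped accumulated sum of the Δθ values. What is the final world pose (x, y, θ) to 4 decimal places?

step 1: ξ=(vx,vy,ωz)=(0.2250, 0.1500, 0.5405), dt=1.0 → body Δ=(0.1746, 0.2021, 0.5405) → world pose (0.1746, 0.2021, 0.5405)
step 2: ξ=(vx,vy,ωz)=(-0.4625, -0.2375, -0.1689), dt=1.2 → body Δ=(-0.5800, -0.2270, -0.2027) → world pose (-0.2059, -0.2910, 0.3378)
step 3: ξ=(vx,vy,ωz)=(-0.0125, 0.3875, 0.1014), dt=1.5 → body Δ=(-0.0628, 0.5776, 0.1520) → world pose (-0.4565, 0.2332, 0.4899)
step 4: ξ=(vx,vy,ωz)=(0.1375, -0.3875, 0.5068), dt=1.2 → body Δ=(0.2921, -0.3882, 0.6081) → world pose (-0.0161, 0.0281, 1.0980)
step 5: ξ=(vx,vy,ωz)=(-0.1875, -0.3125, 0.5743), dt=1.2 → body Δ=(-0.0834, -0.4205, 0.6892) → world pose (0.3203, -0.2377, 1.7872)

(0.3203, -0.2377, 1.7872)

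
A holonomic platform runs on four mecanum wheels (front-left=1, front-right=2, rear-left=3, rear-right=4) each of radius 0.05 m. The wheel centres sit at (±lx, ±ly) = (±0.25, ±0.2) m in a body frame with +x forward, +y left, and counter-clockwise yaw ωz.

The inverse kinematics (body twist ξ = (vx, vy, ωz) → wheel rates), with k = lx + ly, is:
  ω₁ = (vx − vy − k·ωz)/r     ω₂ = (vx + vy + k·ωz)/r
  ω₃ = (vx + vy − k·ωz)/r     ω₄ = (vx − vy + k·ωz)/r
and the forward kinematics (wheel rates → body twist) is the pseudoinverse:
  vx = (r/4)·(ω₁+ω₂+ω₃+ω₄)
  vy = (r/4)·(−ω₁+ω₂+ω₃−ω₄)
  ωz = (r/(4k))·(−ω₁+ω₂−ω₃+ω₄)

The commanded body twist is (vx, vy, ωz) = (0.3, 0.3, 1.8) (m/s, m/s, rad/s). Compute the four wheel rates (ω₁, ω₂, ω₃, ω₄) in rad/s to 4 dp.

k = lx + ly = 0.25 + 0.2 = 0.4500;  k·ωz = 0.4500·1.8 = 0.8100
ω₁ (FL) = (vx − vy − k·ωz)/r = -0.8100/0.05 = -16.2000
ω₂ (FR) = (vx + vy + k·ωz)/r = 1.4100/0.05 = 28.2000
ω₃ (RL) = (vx + vy − k·ωz)/r = -0.2100/0.05 = -4.2000
ω₄ (RR) = (vx − vy + k·ωz)/r = 0.8100/0.05 = 16.2000

(-16.2000, 28.2000, -4.2000, 16.2000)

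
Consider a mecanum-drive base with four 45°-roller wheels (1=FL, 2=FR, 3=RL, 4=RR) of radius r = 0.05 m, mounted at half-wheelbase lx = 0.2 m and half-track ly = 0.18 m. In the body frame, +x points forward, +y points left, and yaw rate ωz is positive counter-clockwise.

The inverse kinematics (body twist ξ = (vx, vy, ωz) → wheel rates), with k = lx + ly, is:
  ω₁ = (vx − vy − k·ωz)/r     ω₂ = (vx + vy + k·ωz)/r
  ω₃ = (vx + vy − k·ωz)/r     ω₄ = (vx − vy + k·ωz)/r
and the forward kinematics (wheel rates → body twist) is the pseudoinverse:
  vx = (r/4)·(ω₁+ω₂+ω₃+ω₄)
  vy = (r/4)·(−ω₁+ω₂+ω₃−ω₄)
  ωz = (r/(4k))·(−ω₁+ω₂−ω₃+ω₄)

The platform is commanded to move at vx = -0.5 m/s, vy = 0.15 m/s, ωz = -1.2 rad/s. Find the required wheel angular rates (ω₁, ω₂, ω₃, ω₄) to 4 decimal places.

(-3.8800, -16.1200, 2.1200, -22.1200)

k = lx + ly = 0.2 + 0.18 = 0.3800;  k·ωz = 0.3800·-1.2 = -0.4560
ω₁ (FL) = (vx − vy − k·ωz)/r = -0.1940/0.05 = -3.8800
ω₂ (FR) = (vx + vy + k·ωz)/r = -0.8060/0.05 = -16.1200
ω₃ (RL) = (vx + vy − k·ωz)/r = 0.1060/0.05 = 2.1200
ω₄ (RR) = (vx − vy + k·ωz)/r = -1.1060/0.05 = -22.1200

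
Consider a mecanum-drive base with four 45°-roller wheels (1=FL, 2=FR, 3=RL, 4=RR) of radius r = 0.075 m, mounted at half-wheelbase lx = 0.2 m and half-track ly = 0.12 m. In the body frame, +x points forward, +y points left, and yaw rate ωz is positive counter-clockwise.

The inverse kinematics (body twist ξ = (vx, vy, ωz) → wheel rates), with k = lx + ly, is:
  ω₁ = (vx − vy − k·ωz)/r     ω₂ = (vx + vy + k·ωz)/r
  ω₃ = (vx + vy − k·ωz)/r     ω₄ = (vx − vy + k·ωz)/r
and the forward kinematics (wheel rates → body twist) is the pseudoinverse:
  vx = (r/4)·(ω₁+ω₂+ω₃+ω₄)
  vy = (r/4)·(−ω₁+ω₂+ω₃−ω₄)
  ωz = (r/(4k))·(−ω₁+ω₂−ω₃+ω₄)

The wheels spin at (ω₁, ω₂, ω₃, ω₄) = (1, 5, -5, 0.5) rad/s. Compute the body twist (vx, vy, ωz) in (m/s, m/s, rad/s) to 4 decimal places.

(0.0281, -0.0281, 0.5566)

k = lx + ly = 0.2 + 0.12 = 0.3200
ω₁+ω₂+ω₃+ω₄ = 1.5000  →  vx = (0.075/4)·1.5000 = 0.0281
−ω₁+ω₂+ω₃−ω₄ = -1.5000  →  vy = (0.075/4)·-1.5000 = -0.0281
−ω₁+ω₂−ω₃+ω₄ = 9.5000  →  ωz = (0.075/1.2800)·9.5000 = 0.5566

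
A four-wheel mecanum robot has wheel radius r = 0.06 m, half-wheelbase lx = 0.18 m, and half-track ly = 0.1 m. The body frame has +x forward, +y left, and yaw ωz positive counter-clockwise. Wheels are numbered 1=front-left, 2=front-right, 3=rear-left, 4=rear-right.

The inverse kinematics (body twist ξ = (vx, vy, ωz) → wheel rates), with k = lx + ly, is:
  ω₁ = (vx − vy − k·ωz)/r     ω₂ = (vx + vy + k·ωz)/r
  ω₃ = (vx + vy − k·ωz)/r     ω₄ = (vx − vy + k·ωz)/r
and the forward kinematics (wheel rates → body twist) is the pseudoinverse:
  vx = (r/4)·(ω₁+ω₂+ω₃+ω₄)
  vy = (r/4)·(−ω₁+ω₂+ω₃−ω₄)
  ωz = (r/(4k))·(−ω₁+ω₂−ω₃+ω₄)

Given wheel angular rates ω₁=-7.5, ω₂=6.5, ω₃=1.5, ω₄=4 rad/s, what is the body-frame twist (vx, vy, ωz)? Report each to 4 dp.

(0.0675, 0.1725, 0.8839)

k = lx + ly = 0.18 + 0.1 = 0.2800
ω₁+ω₂+ω₃+ω₄ = 4.5000  →  vx = (0.06/4)·4.5000 = 0.0675
−ω₁+ω₂+ω₃−ω₄ = 11.5000  →  vy = (0.06/4)·11.5000 = 0.1725
−ω₁+ω₂−ω₃+ω₄ = 16.5000  →  ωz = (0.06/1.1200)·16.5000 = 0.8839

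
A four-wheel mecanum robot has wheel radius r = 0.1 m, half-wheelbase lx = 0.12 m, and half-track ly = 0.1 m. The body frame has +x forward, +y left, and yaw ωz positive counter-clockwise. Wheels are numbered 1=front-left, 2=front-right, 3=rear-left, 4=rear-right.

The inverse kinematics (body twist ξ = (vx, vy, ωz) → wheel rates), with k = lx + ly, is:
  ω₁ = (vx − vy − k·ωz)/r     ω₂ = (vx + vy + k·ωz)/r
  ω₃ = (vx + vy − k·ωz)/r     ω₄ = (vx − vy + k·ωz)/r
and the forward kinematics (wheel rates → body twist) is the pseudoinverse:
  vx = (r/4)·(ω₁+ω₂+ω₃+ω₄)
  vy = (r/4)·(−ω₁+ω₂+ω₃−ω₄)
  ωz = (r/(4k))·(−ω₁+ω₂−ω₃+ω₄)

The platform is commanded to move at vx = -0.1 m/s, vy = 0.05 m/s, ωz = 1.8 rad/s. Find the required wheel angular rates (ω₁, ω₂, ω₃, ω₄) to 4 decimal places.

k = lx + ly = 0.12 + 0.1 = 0.2200;  k·ωz = 0.2200·1.8 = 0.3960
ω₁ (FL) = (vx − vy − k·ωz)/r = -0.5460/0.1 = -5.4600
ω₂ (FR) = (vx + vy + k·ωz)/r = 0.3460/0.1 = 3.4600
ω₃ (RL) = (vx + vy − k·ωz)/r = -0.4460/0.1 = -4.4600
ω₄ (RR) = (vx − vy + k·ωz)/r = 0.2460/0.1 = 2.4600

(-5.4600, 3.4600, -4.4600, 2.4600)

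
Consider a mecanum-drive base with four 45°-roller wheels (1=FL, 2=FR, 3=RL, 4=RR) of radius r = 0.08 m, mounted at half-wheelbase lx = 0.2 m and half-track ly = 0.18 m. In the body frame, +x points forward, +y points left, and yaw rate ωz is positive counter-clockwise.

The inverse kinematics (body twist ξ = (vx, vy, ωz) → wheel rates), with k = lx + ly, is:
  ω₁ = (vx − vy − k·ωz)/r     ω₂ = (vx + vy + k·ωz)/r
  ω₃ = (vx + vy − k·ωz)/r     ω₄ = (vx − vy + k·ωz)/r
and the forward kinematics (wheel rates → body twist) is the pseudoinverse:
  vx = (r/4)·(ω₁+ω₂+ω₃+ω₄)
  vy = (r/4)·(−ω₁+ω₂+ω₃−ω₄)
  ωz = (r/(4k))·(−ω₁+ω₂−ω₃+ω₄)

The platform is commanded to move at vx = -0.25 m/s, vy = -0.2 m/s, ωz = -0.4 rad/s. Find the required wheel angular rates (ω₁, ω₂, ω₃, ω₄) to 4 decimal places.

(1.2750, -7.5250, -3.7250, -2.5250)

k = lx + ly = 0.2 + 0.18 = 0.3800;  k·ωz = 0.3800·-0.4 = -0.1520
ω₁ (FL) = (vx − vy − k·ωz)/r = 0.1020/0.08 = 1.2750
ω₂ (FR) = (vx + vy + k·ωz)/r = -0.6020/0.08 = -7.5250
ω₃ (RL) = (vx + vy − k·ωz)/r = -0.2980/0.08 = -3.7250
ω₄ (RR) = (vx − vy + k·ωz)/r = -0.2020/0.08 = -2.5250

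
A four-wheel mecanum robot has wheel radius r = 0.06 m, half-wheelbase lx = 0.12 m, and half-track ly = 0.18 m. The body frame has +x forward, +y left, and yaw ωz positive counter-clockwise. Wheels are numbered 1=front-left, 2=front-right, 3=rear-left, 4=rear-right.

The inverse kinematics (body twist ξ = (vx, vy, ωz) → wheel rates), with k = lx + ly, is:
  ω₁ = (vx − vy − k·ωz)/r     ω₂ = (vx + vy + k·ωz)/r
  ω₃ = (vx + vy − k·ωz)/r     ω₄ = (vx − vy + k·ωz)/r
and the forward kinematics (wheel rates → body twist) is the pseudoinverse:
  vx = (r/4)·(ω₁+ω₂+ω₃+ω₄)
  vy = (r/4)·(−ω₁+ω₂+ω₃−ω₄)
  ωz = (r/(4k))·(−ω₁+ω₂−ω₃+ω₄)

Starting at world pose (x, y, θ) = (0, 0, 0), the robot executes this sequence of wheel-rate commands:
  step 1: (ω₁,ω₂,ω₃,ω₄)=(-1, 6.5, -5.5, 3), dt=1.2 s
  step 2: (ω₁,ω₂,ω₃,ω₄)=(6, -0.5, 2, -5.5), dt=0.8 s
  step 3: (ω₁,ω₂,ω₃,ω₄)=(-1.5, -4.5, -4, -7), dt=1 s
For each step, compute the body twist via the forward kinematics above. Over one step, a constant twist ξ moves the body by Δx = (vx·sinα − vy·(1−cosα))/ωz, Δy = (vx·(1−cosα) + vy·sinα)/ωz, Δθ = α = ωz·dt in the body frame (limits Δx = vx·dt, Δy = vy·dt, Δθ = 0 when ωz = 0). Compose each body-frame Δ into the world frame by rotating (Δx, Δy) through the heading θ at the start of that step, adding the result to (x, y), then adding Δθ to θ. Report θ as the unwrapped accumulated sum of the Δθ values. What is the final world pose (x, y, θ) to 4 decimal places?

step 1: ξ=(vx,vy,ωz)=(0.0450, -0.0150, 0.8000), dt=1.2 → body Δ=(0.0541, 0.0086, 0.9600) → world pose (0.0541, 0.0086, 0.9600)
step 2: ξ=(vx,vy,ωz)=(0.0300, 0.0150, -0.7000), dt=0.8 → body Δ=(0.0260, 0.0048, -0.5600) → world pose (0.0650, 0.0327, 0.4000)
step 3: ξ=(vx,vy,ωz)=(-0.2550, 0.0000, -0.3000), dt=1.0 → body Δ=(-0.2512, 0.0380, -0.3000) → world pose (-0.1811, -0.0301, 0.1000)

(-0.1811, -0.0301, 0.1000)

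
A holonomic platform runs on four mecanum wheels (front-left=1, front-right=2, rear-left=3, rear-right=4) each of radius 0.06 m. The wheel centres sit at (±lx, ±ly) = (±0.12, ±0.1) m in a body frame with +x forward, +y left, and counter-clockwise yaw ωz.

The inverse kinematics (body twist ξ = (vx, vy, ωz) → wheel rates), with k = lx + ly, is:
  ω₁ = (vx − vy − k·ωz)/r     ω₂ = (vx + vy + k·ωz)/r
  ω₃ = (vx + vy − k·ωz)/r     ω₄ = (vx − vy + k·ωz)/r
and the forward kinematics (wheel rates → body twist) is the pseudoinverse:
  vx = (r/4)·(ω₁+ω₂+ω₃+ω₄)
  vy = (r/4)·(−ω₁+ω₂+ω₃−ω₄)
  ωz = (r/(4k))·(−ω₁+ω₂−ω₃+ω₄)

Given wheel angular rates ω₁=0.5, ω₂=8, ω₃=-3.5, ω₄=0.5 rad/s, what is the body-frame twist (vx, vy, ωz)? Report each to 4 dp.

k = lx + ly = 0.12 + 0.1 = 0.2200
ω₁+ω₂+ω₃+ω₄ = 5.5000  →  vx = (0.06/4)·5.5000 = 0.0825
−ω₁+ω₂+ω₃−ω₄ = 3.5000  →  vy = (0.06/4)·3.5000 = 0.0525
−ω₁+ω₂−ω₃+ω₄ = 11.5000  →  ωz = (0.06/0.8800)·11.5000 = 0.7841

(0.0825, 0.0525, 0.7841)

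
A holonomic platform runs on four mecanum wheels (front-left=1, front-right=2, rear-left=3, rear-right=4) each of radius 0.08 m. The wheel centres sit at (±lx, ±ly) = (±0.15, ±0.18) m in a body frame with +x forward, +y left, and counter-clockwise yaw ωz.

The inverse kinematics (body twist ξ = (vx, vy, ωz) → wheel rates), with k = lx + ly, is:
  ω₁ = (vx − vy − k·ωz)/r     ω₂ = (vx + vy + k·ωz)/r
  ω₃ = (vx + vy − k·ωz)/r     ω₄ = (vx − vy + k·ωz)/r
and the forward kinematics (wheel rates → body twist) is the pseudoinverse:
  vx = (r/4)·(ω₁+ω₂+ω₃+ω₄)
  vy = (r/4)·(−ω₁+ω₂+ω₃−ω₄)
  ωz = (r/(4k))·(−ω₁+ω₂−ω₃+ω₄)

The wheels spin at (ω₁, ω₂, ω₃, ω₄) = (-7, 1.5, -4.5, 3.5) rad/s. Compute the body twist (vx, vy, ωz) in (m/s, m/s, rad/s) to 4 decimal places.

k = lx + ly = 0.15 + 0.18 = 0.3300
ω₁+ω₂+ω₃+ω₄ = -6.5000  →  vx = (0.08/4)·-6.5000 = -0.1300
−ω₁+ω₂+ω₃−ω₄ = 0.5000  →  vy = (0.08/4)·0.5000 = 0.0100
−ω₁+ω₂−ω₃+ω₄ = 16.5000  →  ωz = (0.08/1.3200)·16.5000 = 1.0000

(-0.1300, 0.0100, 1.0000)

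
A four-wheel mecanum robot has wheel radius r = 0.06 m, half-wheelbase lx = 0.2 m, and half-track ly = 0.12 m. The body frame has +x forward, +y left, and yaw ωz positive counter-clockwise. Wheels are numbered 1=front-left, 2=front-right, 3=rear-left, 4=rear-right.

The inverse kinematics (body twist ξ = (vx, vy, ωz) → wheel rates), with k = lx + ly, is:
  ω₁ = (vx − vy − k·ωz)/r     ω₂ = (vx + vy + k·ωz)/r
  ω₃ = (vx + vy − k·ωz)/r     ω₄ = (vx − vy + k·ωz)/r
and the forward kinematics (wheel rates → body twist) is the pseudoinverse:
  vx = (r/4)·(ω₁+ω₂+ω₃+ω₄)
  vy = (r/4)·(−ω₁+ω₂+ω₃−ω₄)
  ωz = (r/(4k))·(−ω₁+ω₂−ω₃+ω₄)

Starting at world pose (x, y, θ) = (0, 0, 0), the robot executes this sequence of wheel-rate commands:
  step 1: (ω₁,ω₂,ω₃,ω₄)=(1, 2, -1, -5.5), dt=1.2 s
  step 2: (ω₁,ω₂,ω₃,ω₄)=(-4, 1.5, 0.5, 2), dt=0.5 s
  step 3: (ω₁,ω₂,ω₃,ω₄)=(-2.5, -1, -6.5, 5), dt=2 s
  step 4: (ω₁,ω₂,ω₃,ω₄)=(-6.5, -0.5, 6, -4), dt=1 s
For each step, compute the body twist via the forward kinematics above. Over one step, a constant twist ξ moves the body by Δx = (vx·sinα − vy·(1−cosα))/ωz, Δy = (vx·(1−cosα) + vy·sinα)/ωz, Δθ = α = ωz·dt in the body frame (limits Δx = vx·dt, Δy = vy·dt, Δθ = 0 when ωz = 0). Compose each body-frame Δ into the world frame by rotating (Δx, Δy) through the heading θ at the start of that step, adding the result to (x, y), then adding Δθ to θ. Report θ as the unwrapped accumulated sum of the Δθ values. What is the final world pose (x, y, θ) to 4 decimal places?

(-0.2612, -0.1348, 0.9984)

step 1: ξ=(vx,vy,ωz)=(-0.0525, 0.0825, -0.1641), dt=1.2 → body Δ=(-0.0529, 0.1045, -0.1969) → world pose (-0.0529, 0.1045, -0.1969)
step 2: ξ=(vx,vy,ωz)=(0.0000, 0.0600, 0.3281), dt=0.5 → body Δ=(-0.0025, 0.0299, 0.1641) → world pose (-0.0494, 0.1343, -0.0328)
step 3: ξ=(vx,vy,ωz)=(-0.0750, -0.1500, 0.6094), dt=2.0 → body Δ=(0.0457, -0.3117, 1.2188) → world pose (-0.0139, -0.1787, 1.1859)
step 4: ξ=(vx,vy,ωz)=(-0.0750, 0.2400, -0.1875), dt=1.0 → body Δ=(-0.0521, 0.2456, -0.1875) → world pose (-0.2612, -0.1348, 0.9984)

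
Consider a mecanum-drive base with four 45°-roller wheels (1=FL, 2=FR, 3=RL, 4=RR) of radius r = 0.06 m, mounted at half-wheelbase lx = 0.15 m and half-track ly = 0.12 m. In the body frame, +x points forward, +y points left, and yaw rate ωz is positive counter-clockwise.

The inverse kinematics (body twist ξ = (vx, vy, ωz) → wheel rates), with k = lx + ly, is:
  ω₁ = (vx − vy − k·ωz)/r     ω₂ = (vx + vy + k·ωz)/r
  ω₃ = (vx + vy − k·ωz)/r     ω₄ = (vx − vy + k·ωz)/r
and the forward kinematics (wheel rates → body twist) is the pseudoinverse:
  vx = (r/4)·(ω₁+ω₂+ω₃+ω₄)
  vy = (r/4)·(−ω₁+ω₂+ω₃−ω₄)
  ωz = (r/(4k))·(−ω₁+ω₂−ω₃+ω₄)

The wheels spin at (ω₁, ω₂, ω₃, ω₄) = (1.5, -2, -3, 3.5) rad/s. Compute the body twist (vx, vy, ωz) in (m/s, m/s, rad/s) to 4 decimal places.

(0.0000, -0.1500, 0.1667)

k = lx + ly = 0.15 + 0.12 = 0.2700
ω₁+ω₂+ω₃+ω₄ = 0.0000  →  vx = (0.06/4)·0.0000 = 0.0000
−ω₁+ω₂+ω₃−ω₄ = -10.0000  →  vy = (0.06/4)·-10.0000 = -0.1500
−ω₁+ω₂−ω₃+ω₄ = 3.0000  →  ωz = (0.06/1.0800)·3.0000 = 0.1667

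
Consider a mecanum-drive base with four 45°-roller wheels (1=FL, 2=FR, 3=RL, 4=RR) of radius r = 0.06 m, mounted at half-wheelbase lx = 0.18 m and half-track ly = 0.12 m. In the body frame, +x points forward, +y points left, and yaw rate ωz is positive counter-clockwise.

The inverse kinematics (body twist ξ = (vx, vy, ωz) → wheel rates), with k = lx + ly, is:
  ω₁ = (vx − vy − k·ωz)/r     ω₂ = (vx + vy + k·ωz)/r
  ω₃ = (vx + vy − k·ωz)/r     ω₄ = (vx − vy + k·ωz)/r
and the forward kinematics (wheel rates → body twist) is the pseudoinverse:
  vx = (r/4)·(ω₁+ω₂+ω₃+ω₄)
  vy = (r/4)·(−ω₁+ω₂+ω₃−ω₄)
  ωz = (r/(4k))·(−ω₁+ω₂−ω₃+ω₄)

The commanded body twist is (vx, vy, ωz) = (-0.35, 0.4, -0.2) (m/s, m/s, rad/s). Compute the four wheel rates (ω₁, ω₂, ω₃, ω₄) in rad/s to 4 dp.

k = lx + ly = 0.18 + 0.12 = 0.3000;  k·ωz = 0.3000·-0.2 = -0.0600
ω₁ (FL) = (vx − vy − k·ωz)/r = -0.6900/0.06 = -11.5000
ω₂ (FR) = (vx + vy + k·ωz)/r = -0.0100/0.06 = -0.1667
ω₃ (RL) = (vx + vy − k·ωz)/r = 0.1100/0.06 = 1.8333
ω₄ (RR) = (vx − vy + k·ωz)/r = -0.8100/0.06 = -13.5000

(-11.5000, -0.1667, 1.8333, -13.5000)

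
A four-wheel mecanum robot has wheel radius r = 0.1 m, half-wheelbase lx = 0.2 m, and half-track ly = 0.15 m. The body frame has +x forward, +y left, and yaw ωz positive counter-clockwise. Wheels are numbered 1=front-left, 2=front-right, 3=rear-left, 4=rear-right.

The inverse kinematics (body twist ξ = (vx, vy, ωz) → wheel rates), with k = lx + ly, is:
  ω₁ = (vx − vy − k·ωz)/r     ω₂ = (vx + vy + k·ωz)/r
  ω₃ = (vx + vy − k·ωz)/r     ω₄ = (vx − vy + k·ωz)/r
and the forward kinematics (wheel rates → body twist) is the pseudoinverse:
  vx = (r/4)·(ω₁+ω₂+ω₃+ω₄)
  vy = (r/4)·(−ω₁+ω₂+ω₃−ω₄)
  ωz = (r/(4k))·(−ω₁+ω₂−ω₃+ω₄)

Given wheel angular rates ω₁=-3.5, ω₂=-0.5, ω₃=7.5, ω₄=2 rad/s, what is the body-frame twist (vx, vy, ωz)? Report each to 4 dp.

k = lx + ly = 0.2 + 0.15 = 0.3500
ω₁+ω₂+ω₃+ω₄ = 5.5000  →  vx = (0.1/4)·5.5000 = 0.1375
−ω₁+ω₂+ω₃−ω₄ = 8.5000  →  vy = (0.1/4)·8.5000 = 0.2125
−ω₁+ω₂−ω₃+ω₄ = -2.5000  →  ωz = (0.1/1.4000)·-2.5000 = -0.1786

(0.1375, 0.2125, -0.1786)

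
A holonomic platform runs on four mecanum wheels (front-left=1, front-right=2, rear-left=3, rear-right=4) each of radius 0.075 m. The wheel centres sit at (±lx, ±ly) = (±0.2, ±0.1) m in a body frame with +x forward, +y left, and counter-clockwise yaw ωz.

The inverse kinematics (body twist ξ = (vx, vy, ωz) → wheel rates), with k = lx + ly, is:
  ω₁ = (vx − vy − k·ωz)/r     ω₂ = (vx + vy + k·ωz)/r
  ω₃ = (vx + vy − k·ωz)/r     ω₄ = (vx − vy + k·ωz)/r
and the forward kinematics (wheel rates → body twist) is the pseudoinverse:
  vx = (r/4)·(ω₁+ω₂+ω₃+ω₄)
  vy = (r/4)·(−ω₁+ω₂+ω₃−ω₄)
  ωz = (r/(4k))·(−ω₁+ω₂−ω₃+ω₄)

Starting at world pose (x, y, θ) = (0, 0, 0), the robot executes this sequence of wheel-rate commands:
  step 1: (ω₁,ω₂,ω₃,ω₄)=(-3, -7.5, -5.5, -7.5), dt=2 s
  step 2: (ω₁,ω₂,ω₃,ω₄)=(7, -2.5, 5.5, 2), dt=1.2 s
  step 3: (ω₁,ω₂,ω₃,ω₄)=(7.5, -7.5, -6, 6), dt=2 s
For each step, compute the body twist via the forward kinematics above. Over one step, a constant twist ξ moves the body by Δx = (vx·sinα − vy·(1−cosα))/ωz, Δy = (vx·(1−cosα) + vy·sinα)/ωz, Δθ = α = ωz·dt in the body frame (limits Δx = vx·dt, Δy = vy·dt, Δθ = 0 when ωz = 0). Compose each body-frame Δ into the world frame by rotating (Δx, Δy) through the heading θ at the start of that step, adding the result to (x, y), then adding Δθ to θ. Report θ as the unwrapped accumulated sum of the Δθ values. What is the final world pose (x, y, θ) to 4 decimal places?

(-1.8045, 0.3662, -2.1625)

step 1: ξ=(vx,vy,ωz)=(-0.4406, -0.0469, -0.4062), dt=2.0 → body Δ=(-0.8235, 0.2550, -0.8125) → world pose (-0.8235, 0.2550, -0.8125)
step 2: ξ=(vx,vy,ωz)=(0.2250, -0.1125, -0.8125), dt=1.2 → body Δ=(0.1684, -0.2361, -0.9750) → world pose (-0.8791, -0.0297, -1.7875)
step 3: ξ=(vx,vy,ωz)=(0.0000, -0.5062, -0.1875), dt=2.0 → body Δ=(-0.1876, -0.9889, -0.3750) → world pose (-1.8045, 0.3662, -2.1625)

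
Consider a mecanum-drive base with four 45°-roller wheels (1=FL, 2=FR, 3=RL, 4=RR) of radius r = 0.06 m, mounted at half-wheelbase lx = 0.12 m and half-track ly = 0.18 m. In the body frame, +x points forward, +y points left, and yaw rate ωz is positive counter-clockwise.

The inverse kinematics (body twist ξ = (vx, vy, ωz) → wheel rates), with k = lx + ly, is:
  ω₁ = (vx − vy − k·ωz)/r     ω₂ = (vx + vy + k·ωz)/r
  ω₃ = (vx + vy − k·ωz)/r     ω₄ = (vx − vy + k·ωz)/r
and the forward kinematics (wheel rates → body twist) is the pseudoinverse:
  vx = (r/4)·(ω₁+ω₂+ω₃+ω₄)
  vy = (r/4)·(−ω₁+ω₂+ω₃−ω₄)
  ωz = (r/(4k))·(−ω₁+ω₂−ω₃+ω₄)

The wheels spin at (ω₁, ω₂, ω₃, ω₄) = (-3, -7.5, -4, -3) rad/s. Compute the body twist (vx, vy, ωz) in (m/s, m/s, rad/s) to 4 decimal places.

(-0.2625, -0.0825, -0.1750)

k = lx + ly = 0.12 + 0.18 = 0.3000
ω₁+ω₂+ω₃+ω₄ = -17.5000  →  vx = (0.06/4)·-17.5000 = -0.2625
−ω₁+ω₂+ω₃−ω₄ = -5.5000  →  vy = (0.06/4)·-5.5000 = -0.0825
−ω₁+ω₂−ω₃+ω₄ = -3.5000  →  ωz = (0.06/1.2000)·-3.5000 = -0.1750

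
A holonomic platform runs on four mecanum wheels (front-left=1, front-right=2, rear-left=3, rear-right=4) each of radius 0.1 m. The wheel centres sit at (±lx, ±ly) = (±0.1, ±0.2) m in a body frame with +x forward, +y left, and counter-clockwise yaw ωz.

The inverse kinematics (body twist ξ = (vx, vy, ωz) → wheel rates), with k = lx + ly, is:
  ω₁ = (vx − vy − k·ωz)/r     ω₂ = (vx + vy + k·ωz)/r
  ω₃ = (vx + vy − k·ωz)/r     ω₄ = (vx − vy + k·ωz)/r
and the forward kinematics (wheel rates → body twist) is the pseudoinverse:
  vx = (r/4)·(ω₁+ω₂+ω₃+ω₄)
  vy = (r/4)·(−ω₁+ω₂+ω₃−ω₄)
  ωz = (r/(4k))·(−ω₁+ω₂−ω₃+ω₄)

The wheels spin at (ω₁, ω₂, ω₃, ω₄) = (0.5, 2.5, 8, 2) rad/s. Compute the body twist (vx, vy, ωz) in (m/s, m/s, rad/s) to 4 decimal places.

k = lx + ly = 0.1 + 0.2 = 0.3000
ω₁+ω₂+ω₃+ω₄ = 13.0000  →  vx = (0.1/4)·13.0000 = 0.3250
−ω₁+ω₂+ω₃−ω₄ = 8.0000  →  vy = (0.1/4)·8.0000 = 0.2000
−ω₁+ω₂−ω₃+ω₄ = -4.0000  →  ωz = (0.1/1.2000)·-4.0000 = -0.3333

(0.3250, 0.2000, -0.3333)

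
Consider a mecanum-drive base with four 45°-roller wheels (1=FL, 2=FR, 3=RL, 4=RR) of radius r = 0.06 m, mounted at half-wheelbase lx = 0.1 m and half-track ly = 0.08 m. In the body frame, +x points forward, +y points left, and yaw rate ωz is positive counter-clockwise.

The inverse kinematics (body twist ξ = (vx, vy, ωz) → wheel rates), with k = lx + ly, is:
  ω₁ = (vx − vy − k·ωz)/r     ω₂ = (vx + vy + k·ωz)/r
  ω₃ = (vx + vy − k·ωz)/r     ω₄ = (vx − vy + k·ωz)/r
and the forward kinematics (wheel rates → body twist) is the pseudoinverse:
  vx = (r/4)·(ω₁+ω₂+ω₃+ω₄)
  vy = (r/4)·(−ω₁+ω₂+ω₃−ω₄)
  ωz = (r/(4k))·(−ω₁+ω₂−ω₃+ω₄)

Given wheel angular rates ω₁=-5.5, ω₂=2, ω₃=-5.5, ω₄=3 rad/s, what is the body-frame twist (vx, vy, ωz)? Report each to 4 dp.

k = lx + ly = 0.1 + 0.08 = 0.1800
ω₁+ω₂+ω₃+ω₄ = -6.0000  →  vx = (0.06/4)·-6.0000 = -0.0900
−ω₁+ω₂+ω₃−ω₄ = -1.0000  →  vy = (0.06/4)·-1.0000 = -0.0150
−ω₁+ω₂−ω₃+ω₄ = 16.0000  →  ωz = (0.06/0.7200)·16.0000 = 1.3333

(-0.0900, -0.0150, 1.3333)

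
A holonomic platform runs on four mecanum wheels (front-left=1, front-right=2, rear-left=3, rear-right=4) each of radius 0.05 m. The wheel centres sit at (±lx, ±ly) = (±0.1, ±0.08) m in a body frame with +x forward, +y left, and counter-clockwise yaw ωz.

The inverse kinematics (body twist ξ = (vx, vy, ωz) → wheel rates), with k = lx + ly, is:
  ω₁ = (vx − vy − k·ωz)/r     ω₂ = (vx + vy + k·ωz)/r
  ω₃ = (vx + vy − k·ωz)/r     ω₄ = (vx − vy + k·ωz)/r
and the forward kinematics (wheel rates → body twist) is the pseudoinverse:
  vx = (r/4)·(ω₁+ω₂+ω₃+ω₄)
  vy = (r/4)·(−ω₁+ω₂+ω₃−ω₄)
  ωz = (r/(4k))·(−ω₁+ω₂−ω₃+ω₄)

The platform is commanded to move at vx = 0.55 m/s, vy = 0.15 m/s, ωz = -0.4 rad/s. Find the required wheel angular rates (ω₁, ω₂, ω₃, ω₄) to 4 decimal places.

k = lx + ly = 0.1 + 0.08 = 0.1800;  k·ωz = 0.1800·-0.4 = -0.0720
ω₁ (FL) = (vx − vy − k·ωz)/r = 0.4720/0.05 = 9.4400
ω₂ (FR) = (vx + vy + k·ωz)/r = 0.6280/0.05 = 12.5600
ω₃ (RL) = (vx + vy − k·ωz)/r = 0.7720/0.05 = 15.4400
ω₄ (RR) = (vx − vy + k·ωz)/r = 0.3280/0.05 = 6.5600

(9.4400, 12.5600, 15.4400, 6.5600)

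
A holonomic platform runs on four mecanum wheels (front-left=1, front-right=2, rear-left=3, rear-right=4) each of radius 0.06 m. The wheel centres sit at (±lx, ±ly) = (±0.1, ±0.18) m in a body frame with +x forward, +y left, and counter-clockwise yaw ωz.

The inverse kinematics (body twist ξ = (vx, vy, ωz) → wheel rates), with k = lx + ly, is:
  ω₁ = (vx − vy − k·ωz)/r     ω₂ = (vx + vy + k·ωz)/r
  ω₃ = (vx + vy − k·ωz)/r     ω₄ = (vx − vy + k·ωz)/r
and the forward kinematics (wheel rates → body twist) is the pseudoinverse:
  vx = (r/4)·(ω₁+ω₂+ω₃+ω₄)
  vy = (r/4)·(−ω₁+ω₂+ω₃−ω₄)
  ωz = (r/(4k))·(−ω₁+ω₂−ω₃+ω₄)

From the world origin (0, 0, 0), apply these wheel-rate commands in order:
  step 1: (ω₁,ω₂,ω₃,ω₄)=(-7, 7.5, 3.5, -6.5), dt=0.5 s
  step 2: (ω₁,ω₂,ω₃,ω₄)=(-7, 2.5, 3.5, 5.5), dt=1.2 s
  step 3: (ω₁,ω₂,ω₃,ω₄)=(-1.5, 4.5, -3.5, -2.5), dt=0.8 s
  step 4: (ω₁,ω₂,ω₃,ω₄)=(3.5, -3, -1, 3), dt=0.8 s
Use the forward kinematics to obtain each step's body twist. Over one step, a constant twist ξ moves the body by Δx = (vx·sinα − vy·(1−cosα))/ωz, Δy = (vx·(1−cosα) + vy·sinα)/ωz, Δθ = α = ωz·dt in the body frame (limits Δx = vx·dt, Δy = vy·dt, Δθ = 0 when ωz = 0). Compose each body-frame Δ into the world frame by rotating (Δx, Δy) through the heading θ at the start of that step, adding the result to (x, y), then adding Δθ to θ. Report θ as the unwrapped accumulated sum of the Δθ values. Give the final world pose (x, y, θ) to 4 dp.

step 1: ξ=(vx,vy,ωz)=(-0.0375, 0.3675, 0.2411), dt=0.5 → body Δ=(-0.0298, 0.1822, 0.1205) → world pose (-0.0298, 0.1822, 0.1205)
step 2: ξ=(vx,vy,ωz)=(0.0675, 0.1125, 0.6161), dt=1.2 → body Δ=(0.0262, 0.1516, 0.7393) → world pose (-0.0220, 0.3359, 0.8598)
step 3: ξ=(vx,vy,ωz)=(-0.0450, 0.0750, 0.3750), dt=0.8 → body Δ=(-0.0444, 0.0537, 0.3000) → world pose (-0.0917, 0.3373, 1.1598)
step 4: ξ=(vx,vy,ωz)=(0.0375, -0.1575, -0.1339), dt=0.8 → body Δ=(0.0232, -0.1274, -0.1071) → world pose (0.0343, 0.3077, 1.0527)

(0.0343, 0.3077, 1.0527)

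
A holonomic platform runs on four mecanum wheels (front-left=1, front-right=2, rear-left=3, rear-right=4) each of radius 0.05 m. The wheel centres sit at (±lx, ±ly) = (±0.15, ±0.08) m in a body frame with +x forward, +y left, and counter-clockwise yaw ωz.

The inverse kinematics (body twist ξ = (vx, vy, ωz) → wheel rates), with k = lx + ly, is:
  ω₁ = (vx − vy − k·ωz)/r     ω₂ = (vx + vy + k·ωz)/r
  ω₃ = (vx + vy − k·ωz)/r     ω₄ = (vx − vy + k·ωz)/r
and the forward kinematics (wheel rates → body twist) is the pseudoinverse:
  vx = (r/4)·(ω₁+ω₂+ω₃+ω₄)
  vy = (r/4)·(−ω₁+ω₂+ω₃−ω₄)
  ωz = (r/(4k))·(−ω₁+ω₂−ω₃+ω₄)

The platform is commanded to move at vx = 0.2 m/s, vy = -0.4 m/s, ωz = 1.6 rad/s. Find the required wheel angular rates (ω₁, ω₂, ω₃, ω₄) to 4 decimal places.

(4.6400, 3.3600, -11.3600, 19.3600)

k = lx + ly = 0.15 + 0.08 = 0.2300;  k·ωz = 0.2300·1.6 = 0.3680
ω₁ (FL) = (vx − vy − k·ωz)/r = 0.2320/0.05 = 4.6400
ω₂ (FR) = (vx + vy + k·ωz)/r = 0.1680/0.05 = 3.3600
ω₃ (RL) = (vx + vy − k·ωz)/r = -0.5680/0.05 = -11.3600
ω₄ (RR) = (vx − vy + k·ωz)/r = 0.9680/0.05 = 19.3600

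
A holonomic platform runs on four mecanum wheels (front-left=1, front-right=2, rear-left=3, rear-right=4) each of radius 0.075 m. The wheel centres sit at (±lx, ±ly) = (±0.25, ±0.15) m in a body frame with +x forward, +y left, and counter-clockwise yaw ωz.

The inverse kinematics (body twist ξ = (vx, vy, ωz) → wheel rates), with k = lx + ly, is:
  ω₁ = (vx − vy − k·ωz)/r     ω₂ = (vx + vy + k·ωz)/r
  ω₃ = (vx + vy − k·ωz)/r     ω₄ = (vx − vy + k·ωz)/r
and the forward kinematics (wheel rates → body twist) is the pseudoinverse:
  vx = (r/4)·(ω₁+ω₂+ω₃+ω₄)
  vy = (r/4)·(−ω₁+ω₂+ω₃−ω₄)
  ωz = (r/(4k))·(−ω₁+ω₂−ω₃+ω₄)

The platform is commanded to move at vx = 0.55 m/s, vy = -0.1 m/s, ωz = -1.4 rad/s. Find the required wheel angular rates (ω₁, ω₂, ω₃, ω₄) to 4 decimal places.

(16.1333, -1.4667, 13.4667, 1.2000)

k = lx + ly = 0.25 + 0.15 = 0.4000;  k·ωz = 0.4000·-1.4 = -0.5600
ω₁ (FL) = (vx − vy − k·ωz)/r = 1.2100/0.075 = 16.1333
ω₂ (FR) = (vx + vy + k·ωz)/r = -0.1100/0.075 = -1.4667
ω₃ (RL) = (vx + vy − k·ωz)/r = 1.0100/0.075 = 13.4667
ω₄ (RR) = (vx − vy + k·ωz)/r = 0.0900/0.075 = 1.2000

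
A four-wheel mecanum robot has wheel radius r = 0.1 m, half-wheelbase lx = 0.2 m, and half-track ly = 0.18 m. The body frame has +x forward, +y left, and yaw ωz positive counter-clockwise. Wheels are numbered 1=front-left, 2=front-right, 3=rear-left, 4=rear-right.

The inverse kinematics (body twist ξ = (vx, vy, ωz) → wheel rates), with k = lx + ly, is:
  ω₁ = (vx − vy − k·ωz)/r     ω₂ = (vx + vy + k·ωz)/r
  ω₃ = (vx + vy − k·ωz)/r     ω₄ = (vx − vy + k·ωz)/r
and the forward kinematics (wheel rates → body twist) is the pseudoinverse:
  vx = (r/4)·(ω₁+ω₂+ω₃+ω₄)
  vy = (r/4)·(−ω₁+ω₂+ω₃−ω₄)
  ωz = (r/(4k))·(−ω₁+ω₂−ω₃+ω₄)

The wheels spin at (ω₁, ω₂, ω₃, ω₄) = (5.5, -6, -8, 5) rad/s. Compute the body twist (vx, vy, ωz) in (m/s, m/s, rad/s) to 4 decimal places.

(-0.0875, -0.6125, 0.0987)

k = lx + ly = 0.2 + 0.18 = 0.3800
ω₁+ω₂+ω₃+ω₄ = -3.5000  →  vx = (0.1/4)·-3.5000 = -0.0875
−ω₁+ω₂+ω₃−ω₄ = -24.5000  →  vy = (0.1/4)·-24.5000 = -0.6125
−ω₁+ω₂−ω₃+ω₄ = 1.5000  →  ωz = (0.1/1.5200)·1.5000 = 0.0987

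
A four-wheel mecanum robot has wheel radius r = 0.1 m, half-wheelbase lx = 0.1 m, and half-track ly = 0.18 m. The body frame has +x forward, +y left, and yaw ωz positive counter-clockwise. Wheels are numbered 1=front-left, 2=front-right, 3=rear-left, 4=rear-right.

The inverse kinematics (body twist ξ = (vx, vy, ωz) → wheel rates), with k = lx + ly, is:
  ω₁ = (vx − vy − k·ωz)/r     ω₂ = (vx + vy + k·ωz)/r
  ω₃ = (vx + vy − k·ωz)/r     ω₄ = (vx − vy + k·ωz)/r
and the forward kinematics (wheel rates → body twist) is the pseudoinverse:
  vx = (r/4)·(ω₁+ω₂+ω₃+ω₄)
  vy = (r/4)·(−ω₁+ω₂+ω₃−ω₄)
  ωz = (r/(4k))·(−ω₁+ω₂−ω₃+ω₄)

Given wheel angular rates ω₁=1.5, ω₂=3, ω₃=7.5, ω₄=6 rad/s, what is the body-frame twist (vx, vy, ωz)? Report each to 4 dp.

(0.4500, 0.0750, 0.0000)

k = lx + ly = 0.1 + 0.18 = 0.2800
ω₁+ω₂+ω₃+ω₄ = 18.0000  →  vx = (0.1/4)·18.0000 = 0.4500
−ω₁+ω₂+ω₃−ω₄ = 3.0000  →  vy = (0.1/4)·3.0000 = 0.0750
−ω₁+ω₂−ω₃+ω₄ = 0.0000  →  ωz = (0.1/1.1200)·0.0000 = 0.0000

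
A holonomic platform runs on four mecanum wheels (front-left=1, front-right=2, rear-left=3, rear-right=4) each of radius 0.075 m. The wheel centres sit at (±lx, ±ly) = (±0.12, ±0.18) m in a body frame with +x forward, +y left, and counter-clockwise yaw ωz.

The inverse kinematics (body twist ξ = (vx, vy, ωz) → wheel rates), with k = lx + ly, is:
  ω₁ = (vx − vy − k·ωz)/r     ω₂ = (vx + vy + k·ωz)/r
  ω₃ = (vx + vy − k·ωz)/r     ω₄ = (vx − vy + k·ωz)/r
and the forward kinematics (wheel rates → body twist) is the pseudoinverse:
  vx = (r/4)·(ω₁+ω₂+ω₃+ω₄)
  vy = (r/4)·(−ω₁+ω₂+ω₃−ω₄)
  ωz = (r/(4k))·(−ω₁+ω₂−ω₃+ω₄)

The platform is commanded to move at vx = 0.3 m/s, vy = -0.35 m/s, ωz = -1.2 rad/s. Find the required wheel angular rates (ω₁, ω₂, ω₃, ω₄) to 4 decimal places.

k = lx + ly = 0.12 + 0.18 = 0.3000;  k·ωz = 0.3000·-1.2 = -0.3600
ω₁ (FL) = (vx − vy − k·ωz)/r = 1.0100/0.075 = 13.4667
ω₂ (FR) = (vx + vy + k·ωz)/r = -0.4100/0.075 = -5.4667
ω₃ (RL) = (vx + vy − k·ωz)/r = 0.3100/0.075 = 4.1333
ω₄ (RR) = (vx − vy + k·ωz)/r = 0.2900/0.075 = 3.8667

(13.4667, -5.4667, 4.1333, 3.8667)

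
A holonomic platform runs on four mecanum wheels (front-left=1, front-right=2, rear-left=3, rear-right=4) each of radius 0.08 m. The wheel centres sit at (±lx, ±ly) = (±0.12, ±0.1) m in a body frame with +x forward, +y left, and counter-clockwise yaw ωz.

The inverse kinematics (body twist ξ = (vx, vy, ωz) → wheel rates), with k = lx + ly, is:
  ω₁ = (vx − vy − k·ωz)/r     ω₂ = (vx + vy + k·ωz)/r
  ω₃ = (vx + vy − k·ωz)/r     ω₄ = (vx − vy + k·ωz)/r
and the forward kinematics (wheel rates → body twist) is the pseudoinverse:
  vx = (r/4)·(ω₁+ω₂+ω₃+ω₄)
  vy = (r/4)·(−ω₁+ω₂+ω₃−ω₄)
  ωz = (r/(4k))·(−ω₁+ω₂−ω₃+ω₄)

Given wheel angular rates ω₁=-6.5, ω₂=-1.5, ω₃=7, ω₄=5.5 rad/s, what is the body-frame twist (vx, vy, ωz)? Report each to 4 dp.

k = lx + ly = 0.12 + 0.1 = 0.2200
ω₁+ω₂+ω₃+ω₄ = 4.5000  →  vx = (0.08/4)·4.5000 = 0.0900
−ω₁+ω₂+ω₃−ω₄ = 6.5000  →  vy = (0.08/4)·6.5000 = 0.1300
−ω₁+ω₂−ω₃+ω₄ = 3.5000  →  ωz = (0.08/0.8800)·3.5000 = 0.3182

(0.0900, 0.1300, 0.3182)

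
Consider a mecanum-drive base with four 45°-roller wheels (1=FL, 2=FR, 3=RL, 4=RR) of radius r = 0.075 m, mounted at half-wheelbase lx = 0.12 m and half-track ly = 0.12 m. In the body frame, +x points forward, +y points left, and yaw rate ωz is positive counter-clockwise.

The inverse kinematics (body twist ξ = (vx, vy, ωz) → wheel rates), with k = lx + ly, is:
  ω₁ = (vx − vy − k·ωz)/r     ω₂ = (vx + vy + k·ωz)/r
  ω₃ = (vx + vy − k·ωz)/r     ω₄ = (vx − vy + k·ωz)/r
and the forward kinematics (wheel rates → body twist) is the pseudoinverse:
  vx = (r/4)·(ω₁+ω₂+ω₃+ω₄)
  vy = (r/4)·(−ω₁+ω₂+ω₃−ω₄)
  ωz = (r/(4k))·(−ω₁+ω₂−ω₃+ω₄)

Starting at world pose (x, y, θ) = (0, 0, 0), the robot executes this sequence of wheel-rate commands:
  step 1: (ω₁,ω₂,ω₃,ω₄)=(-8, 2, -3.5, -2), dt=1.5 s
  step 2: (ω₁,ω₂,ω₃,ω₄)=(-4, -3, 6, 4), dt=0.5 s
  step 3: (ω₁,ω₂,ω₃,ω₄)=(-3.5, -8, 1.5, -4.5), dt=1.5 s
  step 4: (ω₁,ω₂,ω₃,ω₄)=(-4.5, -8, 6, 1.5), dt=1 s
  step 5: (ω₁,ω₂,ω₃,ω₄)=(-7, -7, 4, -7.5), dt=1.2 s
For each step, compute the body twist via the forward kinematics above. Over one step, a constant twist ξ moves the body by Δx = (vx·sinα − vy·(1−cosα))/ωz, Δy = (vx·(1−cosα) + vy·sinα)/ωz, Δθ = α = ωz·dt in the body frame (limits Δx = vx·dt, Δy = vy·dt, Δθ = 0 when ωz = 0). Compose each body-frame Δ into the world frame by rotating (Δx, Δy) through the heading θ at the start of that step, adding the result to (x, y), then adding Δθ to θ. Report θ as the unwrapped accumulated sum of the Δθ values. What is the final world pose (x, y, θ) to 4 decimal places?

(-0.7544, 0.2920, -1.6250)

step 1: ξ=(vx,vy,ωz)=(-0.2156, 0.1594, 0.8984), dt=1.5 → body Δ=(-0.3722, -0.0139, 1.3477) → world pose (-0.3722, -0.0139, 1.3477)
step 2: ξ=(vx,vy,ωz)=(0.0562, 0.0562, -0.0781), dt=0.5 → body Δ=(0.0287, 0.0276, -0.0391) → world pose (-0.3927, 0.0202, 1.3086)
step 3: ξ=(vx,vy,ωz)=(-0.2719, 0.0281, -0.8203), dt=1.5 → body Δ=(-0.2896, 0.2531, -1.2305) → world pose (-0.7123, -0.1939, 0.0781)
step 4: ξ=(vx,vy,ωz)=(-0.0938, 0.0187, -0.6250), dt=1.0 → body Δ=(-0.0821, 0.0459, -0.6250) → world pose (-0.7977, -0.1545, -0.5469)
step 5: ξ=(vx,vy,ωz)=(-0.3281, 0.2156, -0.8984), dt=1.2 → body Δ=(-0.1953, 0.4039, -1.0781) → world pose (-0.7544, 0.2920, -1.6250)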